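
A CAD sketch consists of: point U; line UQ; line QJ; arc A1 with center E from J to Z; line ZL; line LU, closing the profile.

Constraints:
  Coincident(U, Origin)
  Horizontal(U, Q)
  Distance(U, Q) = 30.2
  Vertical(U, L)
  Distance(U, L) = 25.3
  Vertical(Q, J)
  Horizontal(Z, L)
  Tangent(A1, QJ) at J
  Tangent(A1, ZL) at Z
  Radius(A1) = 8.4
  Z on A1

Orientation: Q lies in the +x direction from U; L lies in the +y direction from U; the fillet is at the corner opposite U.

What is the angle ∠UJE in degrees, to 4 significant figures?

29.23°

U is at the origin; U and Q share the same y with |UQ| = 30.2 and Q on the +x side, so Q = (30.20, 0.000). UL is vertical with |UL| = 25.3 and L on the +y side, so L = (0.000, 25.30). The virtual corner opposite U is at (30.20, 25.30). Since A1 is tangent to QJ there, EJ ⟂ QJ and A1 meets ZL tangentially, so EZ is at right angles to ZL, with radius 8.4, so the center E sits 8.4 in from both sides at E = (21.80, 16.90). That places the tangent points at J = (30.20, 16.90) on QJ and Z = (21.80, 25.30) on ZL. Then cos ∠UJE = JU·JE / (|JU||JE|), giving 29.23°.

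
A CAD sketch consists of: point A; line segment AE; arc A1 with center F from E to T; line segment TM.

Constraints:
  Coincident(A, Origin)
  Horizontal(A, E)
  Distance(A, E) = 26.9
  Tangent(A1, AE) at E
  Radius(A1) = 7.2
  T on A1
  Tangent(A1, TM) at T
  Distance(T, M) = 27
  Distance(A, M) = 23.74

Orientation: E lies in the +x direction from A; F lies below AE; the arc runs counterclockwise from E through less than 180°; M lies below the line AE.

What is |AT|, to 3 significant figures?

21.5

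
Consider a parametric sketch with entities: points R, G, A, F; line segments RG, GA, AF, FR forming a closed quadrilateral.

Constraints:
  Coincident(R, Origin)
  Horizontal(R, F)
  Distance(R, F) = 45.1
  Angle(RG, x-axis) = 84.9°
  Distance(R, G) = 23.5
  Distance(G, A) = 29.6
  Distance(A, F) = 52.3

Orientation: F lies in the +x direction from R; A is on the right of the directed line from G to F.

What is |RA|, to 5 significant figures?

8.4553

Checks: RG at 84.90° ✓; |GA| = 29.60 ✓; |AF| = 52.30 ✓.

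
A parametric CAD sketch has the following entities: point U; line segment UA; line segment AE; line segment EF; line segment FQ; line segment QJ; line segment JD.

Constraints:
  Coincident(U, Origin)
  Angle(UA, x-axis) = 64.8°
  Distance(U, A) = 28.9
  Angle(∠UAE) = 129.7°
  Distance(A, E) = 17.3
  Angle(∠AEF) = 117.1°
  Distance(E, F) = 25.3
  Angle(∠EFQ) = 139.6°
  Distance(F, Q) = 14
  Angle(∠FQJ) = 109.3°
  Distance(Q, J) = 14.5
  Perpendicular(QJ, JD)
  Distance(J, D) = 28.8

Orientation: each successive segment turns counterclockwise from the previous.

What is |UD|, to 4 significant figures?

29.73

∠FQJ = 109.3° gives QJ at -70.90° from the x-axis; with |QJ| = 14.5, J = (-26.55, 20.30). The perpendicularity gives JD at right angles to QJ, so JD runs at 19.10°; with |JD| = 28.8, D = (0.6693, 29.72). Then |UD| = |D − U| = 29.73.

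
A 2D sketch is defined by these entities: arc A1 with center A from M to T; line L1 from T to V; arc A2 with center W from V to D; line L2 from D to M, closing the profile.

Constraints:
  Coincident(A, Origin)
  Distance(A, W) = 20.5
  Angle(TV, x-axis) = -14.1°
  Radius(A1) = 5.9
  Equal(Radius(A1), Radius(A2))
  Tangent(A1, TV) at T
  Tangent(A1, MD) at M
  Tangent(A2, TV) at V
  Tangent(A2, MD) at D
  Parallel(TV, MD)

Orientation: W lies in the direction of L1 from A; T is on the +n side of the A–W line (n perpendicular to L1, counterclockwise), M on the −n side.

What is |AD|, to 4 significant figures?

21.33

Tangency of A1 to both parallel lines with radius 5.9 puts T and M at A ± 5.9·n: T = (1.437, 5.722), M = (-1.437, -5.722). Equal radii place V and D the same way about W: V = W + 5.9·n = (21.32, 0.7281), D = W − 5.9·n = (18.45, -10.72). Then |AD| = |D − A| = 21.33.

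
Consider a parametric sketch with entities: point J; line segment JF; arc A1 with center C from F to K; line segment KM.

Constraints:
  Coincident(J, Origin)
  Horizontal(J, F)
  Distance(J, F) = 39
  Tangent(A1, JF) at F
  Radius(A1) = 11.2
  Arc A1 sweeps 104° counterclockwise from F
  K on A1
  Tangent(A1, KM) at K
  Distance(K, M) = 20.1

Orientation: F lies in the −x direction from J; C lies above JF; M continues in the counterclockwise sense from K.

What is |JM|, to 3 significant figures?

47.0

J is at the origin; JF is horizontal with |JF| = 39.0 and F on the −x side, so F = (-39.0, 0.00). The tangent condition forces CF to be normal to JF, so C = F + (0, 11.2) = (-39.0, 11.2). On A1, F sits at bearing -90° from C; a 104° counterclockwise sweep puts K at bearing 14°, so K = C + 11.2·(cos 14°, sin 14°) = (-28.1, 13.9). Since A1 is tangent to KM there, CK ⟂ KM, so KM runs along (−sin 14°, cos 14°); with |KM| = 20.1, M = (-33.0, 33.4). Then |JM| = |M − J| = 47.0.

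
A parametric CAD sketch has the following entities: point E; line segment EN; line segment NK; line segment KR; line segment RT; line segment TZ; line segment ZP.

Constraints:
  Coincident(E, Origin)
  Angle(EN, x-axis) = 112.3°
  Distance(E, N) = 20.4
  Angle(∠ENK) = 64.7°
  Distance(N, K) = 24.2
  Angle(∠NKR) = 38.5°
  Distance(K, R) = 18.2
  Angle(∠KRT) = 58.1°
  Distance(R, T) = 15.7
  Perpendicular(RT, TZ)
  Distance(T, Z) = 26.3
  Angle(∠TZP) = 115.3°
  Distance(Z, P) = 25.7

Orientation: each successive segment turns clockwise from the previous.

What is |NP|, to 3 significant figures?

50.0

E is at the origin; EN runs at 112.3° with length 20.4, so N = (-7.74, 18.9). ∠ENK = 64.7° gives NK at -3.00° from the x-axis; with |NK| = 24.2, K = (16.4, 17.6). ∠NKR = 38.5° gives KR at -144° from the x-axis; with |KR| = 18.2, R = (1.61, 7.04). ∠KRT = 58.1° gives RT at 93.6° from the x-axis; with |RT| = 15.7, T = (0.623, 22.7). RT is perpendicular to TZ, so TZ runs at 3.60°; with |TZ| = 26.3, Z = (26.9, 24.4). ∠TZP = 115.3° gives ZP at -61.1° from the x-axis; with |ZP| = 25.7, P = (39.3, 1.86). Then |NP| = |P − N| = 50.0.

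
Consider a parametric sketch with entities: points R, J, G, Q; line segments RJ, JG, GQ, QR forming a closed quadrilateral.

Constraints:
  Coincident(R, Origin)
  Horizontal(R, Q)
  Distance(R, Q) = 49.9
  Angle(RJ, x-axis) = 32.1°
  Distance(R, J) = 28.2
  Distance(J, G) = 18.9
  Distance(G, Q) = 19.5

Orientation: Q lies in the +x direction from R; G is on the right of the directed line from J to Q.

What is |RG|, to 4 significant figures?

30.70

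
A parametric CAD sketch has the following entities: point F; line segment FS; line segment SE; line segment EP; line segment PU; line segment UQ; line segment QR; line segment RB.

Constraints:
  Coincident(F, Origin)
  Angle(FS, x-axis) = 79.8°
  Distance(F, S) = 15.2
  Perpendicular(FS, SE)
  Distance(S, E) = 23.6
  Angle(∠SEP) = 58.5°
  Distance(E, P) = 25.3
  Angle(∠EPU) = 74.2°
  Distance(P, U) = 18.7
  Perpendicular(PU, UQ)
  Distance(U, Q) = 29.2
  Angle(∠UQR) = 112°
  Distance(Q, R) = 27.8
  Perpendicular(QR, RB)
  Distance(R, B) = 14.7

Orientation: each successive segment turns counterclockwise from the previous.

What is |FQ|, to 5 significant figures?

33.248

F is at the origin; FS runs at 79.8° with length 15.2, so S = (2.6917, 14.960). FS ⟂ SE, so SE runs at 169.80°; with |SE| = 23.6, E = (-20.535, 19.139). ∠SEP = 58.5° gives EP at -68.700° from the x-axis; with |EP| = 25.3, P = (-11.345, -4.4328). ∠EPU = 74.2° gives PU at 37.100° from the x-axis; with |PU| = 18.7, U = (3.5697, 6.8472). PU ⟂ UQ, so UQ runs at 127.10°; with |UQ| = 29.2, Q = (-14.044, 30.137). Then |FQ| = |Q − F| = 33.248.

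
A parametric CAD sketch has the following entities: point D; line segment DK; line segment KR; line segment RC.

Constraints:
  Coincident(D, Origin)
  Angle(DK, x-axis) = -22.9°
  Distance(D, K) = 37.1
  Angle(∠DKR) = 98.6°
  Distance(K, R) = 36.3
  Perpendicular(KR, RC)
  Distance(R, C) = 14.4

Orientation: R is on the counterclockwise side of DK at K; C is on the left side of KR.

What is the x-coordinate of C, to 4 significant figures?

40.86

∠DKR = 98.6°, so KR runs at -22.9° + (180° − 98.6°) = 58.50° from the x-axis; with |KR| = 36.3, R = K + 36.3·(cos 58.50°, sin 58.50°) = (53.14, 16.51). KR ⟂ RC; with |RC| = 14.4 on the left of KR, C = R + 14.4·(-0.8526, 0.5225) = (40.86, 24.04). So C.x = 40.86.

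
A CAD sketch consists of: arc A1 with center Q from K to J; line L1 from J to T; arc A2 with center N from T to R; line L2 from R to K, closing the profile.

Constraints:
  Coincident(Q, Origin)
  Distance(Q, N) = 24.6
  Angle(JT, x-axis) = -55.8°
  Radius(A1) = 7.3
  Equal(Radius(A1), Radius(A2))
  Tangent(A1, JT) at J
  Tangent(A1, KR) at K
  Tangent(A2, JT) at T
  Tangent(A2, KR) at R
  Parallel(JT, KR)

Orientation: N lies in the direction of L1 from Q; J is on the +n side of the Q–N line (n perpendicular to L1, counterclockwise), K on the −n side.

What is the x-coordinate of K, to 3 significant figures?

-6.04

Q is at the origin and N lies 24.6 along u from Q, so N = 24.6·u = (13.8, -20.3). Tangency of A1 to both parallel lines with radius 7.3 puts J and K at Q ± 7.3·n: J = (6.04, 4.10), K = (-6.04, -4.10). So K.x = -6.04.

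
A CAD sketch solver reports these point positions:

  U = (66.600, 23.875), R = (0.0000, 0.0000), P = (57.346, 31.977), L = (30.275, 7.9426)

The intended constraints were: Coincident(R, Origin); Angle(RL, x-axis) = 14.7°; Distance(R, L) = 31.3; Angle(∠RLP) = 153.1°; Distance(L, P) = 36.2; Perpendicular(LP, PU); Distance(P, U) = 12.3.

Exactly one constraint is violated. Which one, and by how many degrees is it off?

Perpendicular(LP, PU) — off by 7.20°.

R = (0.00, 0.00) ✓; RL at 14.70° ✓; |RL| = 31.30 ✓; ∠RLP = 153.1° ✓; |LP| = 36.20 ✓; ∠(LP, PU) = 82.80° ✗; |PU| = 12.30 ✓.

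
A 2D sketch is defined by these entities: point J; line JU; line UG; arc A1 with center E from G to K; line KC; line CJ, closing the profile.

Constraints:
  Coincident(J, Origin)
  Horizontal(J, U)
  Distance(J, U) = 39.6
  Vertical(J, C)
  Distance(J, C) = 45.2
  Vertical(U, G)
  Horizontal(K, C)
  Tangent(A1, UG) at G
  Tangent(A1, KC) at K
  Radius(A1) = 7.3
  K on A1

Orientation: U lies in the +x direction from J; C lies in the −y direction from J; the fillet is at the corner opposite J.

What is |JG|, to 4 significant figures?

54.81

J is at the origin; J and U share the same y with |JU| = 39.6 and U on the +x side, so U = (39.60, 0.000). J and C share the same x with |JC| = 45.2 and C on the −y side, so C = (0.000, -45.20). The virtual corner opposite J is at (39.60, -45.20). A1 meets UG tangentially, so EG is at right angles to UG and A1 meets KC tangentially, so EK is at right angles to KC, with radius 7.3, so the center E sits 7.3 in from both sides at E = (32.30, -37.90). That places the tangent points at G = (39.60, -37.90) on UG and K = (32.30, -45.20) on KC. Then |JG| = |G − J| = 54.81.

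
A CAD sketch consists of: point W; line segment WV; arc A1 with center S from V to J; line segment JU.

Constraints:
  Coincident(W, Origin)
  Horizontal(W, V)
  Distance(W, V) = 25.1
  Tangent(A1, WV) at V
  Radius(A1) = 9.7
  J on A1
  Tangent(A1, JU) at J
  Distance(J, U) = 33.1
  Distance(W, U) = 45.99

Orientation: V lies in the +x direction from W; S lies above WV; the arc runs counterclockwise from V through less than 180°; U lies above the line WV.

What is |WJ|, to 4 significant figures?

36.50

Checks: |SJ| = 9.700 ✓; ∠(SJ, JU) = 90.00° ✓; |JU| = 33.10 ✓; |WU| = 45.99 ✓.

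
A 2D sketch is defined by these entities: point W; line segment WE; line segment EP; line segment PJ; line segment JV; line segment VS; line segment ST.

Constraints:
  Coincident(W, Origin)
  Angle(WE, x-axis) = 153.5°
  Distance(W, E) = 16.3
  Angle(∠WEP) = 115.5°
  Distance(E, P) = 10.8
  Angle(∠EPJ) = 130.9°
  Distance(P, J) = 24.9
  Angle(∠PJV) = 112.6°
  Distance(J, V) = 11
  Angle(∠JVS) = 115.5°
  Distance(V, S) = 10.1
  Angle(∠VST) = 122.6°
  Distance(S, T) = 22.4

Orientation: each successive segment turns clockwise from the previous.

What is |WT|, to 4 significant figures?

9.084

W is at the origin; WE runs at 153.5° with length 16.3, so E = (-14.59, 7.273). ∠WEP = 115.5° gives EP at 89.00° from the x-axis; with |EP| = 10.8, P = (-14.40, 18.07). ∠EPJ = 130.9° gives PJ at 39.90° from the x-axis; with |PJ| = 24.9, J = (4.703, 34.04). ∠PJV = 112.6° gives JV at -27.50° from the x-axis; with |JV| = 11.0, V = (14.46, 28.96). ∠JVS = 115.5° gives VS at -92.00° from the x-axis; with |VS| = 10.1, S = (14.11, 18.87). ∠VST = 122.6° gives ST at -149.4° from the x-axis; with |ST| = 22.4, T = (-5.173, 7.468). Then |WT| = |T − W| = 9.084.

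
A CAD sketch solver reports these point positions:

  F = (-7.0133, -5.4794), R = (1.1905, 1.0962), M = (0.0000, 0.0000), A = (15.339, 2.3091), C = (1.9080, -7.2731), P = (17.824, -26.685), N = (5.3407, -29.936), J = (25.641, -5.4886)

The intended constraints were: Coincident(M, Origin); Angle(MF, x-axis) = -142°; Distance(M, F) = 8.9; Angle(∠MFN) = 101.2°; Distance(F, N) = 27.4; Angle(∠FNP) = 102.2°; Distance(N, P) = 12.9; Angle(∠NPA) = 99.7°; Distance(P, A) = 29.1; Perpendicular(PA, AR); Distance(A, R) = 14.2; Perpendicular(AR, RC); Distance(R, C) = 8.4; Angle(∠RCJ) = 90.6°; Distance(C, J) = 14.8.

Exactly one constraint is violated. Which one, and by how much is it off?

Distance(C, J) = 14.8 — off by 9.00.

M = (0.00, 0.00) ✓; MF at -142.0° ✓; |MF| = 8.900 ✓; ∠MFN = 101.2° ✓; |FN| = 27.40 ✓; ∠FNP = 102.2° ✓; |NP| = 12.90 ✓; ∠NPA = 99.70° ✓; |PA| = 29.10 ✓; ∠(PA, AR) = 90.00° ✓; |AR| = 14.20 ✓; ∠(AR, RC) = 90.00° ✓; |RC| = 8.400 ✓; ∠RCJ = 90.60° ✓; |CJ| = 23.80 ✗.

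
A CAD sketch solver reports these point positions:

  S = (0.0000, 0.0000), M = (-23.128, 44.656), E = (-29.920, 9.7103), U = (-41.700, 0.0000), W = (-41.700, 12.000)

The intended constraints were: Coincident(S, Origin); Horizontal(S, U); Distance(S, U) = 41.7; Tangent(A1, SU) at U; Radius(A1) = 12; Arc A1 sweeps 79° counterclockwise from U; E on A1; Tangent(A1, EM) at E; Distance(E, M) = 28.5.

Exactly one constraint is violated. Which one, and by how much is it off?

Distance(E, M) = 28.5 — off by 7.10.

S = (0.00, 0.00) ✓; S.y = 0.00, U.y = 0.00 ✓; |SU| = 41.70 ✓; ∠(WU, US) = 90.00° ✓; |WU| = 12.00 ✓; bearing(W→E) − bearing(W→U) = 79.00° ✓; |WE| = 12.00 ✓; ∠(WE, EM) = 90.00° ✓; |EM| = 35.60 ✗.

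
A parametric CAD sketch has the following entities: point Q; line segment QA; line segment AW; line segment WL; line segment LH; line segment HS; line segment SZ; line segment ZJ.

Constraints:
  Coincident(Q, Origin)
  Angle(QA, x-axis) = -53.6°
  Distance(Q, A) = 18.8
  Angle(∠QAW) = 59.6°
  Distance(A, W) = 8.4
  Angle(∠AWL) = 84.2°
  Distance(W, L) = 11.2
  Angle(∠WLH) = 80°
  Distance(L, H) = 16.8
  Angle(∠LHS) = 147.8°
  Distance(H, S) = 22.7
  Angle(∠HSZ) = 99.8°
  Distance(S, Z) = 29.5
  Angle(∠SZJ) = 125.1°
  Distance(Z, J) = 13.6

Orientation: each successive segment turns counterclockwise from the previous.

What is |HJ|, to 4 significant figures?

42.69

∠HSZ = 99.8° gives SZ at 15.00° from the x-axis; with |SZ| = 29.5, Z = (39.63, -33.69). ∠SZJ = 125.1° gives ZJ at 69.90° from the x-axis; with |ZJ| = 13.6, J = (44.30, -20.92). Then |HJ| = |J − H| = 42.69.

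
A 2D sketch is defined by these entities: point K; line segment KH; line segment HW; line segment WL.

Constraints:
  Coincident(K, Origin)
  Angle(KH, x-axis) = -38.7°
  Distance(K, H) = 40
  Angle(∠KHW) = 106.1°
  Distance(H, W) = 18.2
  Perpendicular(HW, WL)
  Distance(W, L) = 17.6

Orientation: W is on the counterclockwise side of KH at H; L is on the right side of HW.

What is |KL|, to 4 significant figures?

63.23

K is at the origin; KH runs at -38.7° with length 40.0, so H = 40.0·(cos -38.7°, sin -38.7°) = (31.22, -25.01). ∠KHW = 106.1°, so HW runs at -38.7° + (180° − 106.1°) = 35.20° from the x-axis; with |HW| = 18.2, W = H + 18.2·(cos 35.20°, sin 35.20°) = (46.09, -14.52). The perpendicularity gives WL at right angles to HW; with |WL| = 17.6 on the right of HW, L = W + 17.6·(0.5764, -0.8171) = (56.23, -28.90). Then |KL| = |L − K| = 63.23.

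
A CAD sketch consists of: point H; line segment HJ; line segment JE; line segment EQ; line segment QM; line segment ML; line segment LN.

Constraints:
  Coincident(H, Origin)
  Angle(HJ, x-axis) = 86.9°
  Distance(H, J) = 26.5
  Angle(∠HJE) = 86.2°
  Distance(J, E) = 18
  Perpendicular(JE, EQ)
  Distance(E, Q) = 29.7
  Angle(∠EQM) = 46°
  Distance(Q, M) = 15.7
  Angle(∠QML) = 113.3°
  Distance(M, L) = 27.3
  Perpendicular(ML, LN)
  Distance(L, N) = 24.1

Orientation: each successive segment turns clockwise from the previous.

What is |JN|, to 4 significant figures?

38.94

∠QML = 113.3° gives ML at 62.40° from the x-axis; with |ML| = 27.3, L = (18.48, 31.19). ML is perpendicular to LN, so LN runs at -27.60°; with |LN| = 24.1, N = (39.84, 20.03). Then |JN| = |N − J| = 38.94.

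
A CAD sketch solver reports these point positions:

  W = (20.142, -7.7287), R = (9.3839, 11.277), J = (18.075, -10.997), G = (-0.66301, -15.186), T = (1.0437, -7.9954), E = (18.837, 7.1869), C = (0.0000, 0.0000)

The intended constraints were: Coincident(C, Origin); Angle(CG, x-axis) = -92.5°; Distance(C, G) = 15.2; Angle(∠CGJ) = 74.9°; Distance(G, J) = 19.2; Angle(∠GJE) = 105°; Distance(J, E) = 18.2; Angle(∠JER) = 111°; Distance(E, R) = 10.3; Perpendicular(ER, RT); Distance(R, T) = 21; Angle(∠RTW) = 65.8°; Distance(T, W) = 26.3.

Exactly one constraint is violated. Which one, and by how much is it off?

Distance(T, W) = 26.3 — off by 7.20.

C = (0.00, 0.00) ✓; CG at -92.50° ✓; |CG| = 15.20 ✓; ∠CGJ = 74.90° ✓; |GJ| = 19.20 ✓; ∠GJE = 105.0° ✓; |JE| = 18.20 ✓; ∠JER = 111.0° ✓; |ER| = 10.30 ✓; ∠(ER, RT) = 90.00° ✓; |RT| = 21.00 ✓; ∠RTW = 65.80° ✓; |TW| = 19.10 ✗.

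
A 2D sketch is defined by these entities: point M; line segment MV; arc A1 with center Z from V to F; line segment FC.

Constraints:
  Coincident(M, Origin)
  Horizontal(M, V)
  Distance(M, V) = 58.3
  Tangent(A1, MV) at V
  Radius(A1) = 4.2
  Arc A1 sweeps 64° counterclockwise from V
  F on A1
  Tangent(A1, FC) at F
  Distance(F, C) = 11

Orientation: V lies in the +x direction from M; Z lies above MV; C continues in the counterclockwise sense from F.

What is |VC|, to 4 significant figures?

14.96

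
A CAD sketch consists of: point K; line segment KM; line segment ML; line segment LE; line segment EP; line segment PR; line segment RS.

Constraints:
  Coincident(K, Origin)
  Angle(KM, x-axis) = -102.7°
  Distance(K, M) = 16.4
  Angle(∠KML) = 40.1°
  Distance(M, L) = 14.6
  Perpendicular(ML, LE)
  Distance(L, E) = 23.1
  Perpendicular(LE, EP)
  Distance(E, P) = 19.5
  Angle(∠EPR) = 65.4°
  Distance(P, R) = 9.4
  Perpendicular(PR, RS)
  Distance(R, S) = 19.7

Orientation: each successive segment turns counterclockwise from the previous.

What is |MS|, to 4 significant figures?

28.36

K is at the origin; KM runs at -102.7° with length 16.4, so M = (-3.605, -16.00). ∠KML = 40.1° gives ML at 37.20° from the x-axis; with |ML| = 14.6, L = (8.024, -7.172). The perpendicularity gives LE at right angles to ML, so LE runs at 127.2°; with |LE| = 23.1, E = (-5.942, 11.23). The perpendicularity gives EP at right angles to LE, so EP runs at -142.8°; with |EP| = 19.5, P = (-21.47, -0.5615). ∠EPR = 65.4° gives PR at -28.20° from the x-axis; with |PR| = 9.4, R = (-13.19, -5.003). The perpendicularity gives RS at right angles to PR, so RS runs at 61.80°; with |RS| = 19.7, S = (-3.881, 12.36). Then |MS| = |S − M| = 28.36.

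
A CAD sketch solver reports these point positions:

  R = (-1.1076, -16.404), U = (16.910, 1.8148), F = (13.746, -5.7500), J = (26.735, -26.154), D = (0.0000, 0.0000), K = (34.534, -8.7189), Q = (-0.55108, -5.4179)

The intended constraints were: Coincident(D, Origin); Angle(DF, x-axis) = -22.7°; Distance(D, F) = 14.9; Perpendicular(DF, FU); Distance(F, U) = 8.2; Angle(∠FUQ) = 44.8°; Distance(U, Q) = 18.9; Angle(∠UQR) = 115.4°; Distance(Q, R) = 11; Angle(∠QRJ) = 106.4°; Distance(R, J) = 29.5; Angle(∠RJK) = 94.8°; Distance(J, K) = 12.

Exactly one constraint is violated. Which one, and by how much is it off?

Distance(J, K) = 12 — off by 7.10.

D = (0.00, 0.00) ✓; DF at -22.70° ✓; |DF| = 14.90 ✓; ∠(DF, FU) = 90.00° ✓; |FU| = 8.200 ✓; ∠FUQ = 44.80° ✓; |UQ| = 18.90 ✓; ∠UQR = 115.4° ✓; |QR| = 11.00 ✓; ∠QRJ = 106.4° ✓; |RJ| = 29.50 ✓; ∠RJK = 94.80° ✓; |JK| = 19.10 ✗.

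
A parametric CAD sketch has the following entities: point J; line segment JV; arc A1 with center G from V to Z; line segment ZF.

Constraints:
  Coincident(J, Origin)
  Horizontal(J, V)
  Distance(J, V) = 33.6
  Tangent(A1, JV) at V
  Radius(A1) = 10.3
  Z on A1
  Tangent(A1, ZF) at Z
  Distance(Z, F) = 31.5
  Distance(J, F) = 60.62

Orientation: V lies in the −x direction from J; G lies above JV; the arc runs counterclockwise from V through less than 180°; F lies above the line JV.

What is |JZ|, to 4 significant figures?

30.14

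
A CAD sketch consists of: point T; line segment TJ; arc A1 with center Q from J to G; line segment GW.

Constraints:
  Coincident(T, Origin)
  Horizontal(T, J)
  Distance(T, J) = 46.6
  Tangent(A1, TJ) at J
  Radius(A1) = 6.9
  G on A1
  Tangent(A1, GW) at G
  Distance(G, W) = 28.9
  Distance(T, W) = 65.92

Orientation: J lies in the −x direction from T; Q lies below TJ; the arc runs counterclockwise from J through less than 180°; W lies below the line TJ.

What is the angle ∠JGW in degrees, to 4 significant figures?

137.3°

Checks: |QG| = 6.900 ✓; ∠(QG, GW) = 90.00° ✓; |GW| = 28.90 ✓; |TW| = 65.92 ✓.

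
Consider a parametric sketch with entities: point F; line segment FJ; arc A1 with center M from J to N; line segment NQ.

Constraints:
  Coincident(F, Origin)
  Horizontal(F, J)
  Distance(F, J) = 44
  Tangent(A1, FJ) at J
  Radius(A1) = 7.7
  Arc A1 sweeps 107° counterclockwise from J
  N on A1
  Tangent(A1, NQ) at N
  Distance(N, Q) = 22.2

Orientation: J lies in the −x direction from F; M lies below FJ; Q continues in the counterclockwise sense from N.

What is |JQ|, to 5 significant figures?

31.193

On A1, J sits at bearing 90° from M; a 107° counterclockwise sweep puts N at bearing 197°, so N = M + 7.7·(cos 197°, sin 197°) = (-51.364, -9.9513). The tangent condition forces MN to be normal to NQ, so NQ runs along (−sin 197°, cos 197°); with |NQ| = 22.2, Q = (-44.873, -31.181). Then |JQ| = |Q − J| = 31.193.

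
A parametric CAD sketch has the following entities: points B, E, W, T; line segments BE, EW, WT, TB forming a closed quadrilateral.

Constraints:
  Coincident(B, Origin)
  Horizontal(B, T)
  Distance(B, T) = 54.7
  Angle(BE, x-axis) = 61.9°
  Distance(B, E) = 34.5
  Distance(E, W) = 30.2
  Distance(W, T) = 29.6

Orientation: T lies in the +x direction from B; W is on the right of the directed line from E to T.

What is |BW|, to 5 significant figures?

25.191

Checks: |EW| = 30.20 ✓; |WT| = 29.60 ✓.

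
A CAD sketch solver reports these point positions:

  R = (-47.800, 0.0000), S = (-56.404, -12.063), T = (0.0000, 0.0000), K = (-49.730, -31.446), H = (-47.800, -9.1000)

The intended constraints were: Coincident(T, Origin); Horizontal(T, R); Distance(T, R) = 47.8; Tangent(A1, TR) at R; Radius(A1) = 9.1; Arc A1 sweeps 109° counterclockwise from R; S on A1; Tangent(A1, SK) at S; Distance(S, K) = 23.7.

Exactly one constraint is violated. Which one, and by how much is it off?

Distance(S, K) = 23.7 — off by 3.20.

T = (0.00, 0.00) ✓; T.y = 0.00, R.y = 0.00 ✓; |TR| = 47.80 ✓; ∠(HR, RT) = 90.00° ✓; |HR| = 9.100 ✓; bearing(H→S) − bearing(H→R) = 109.0° ✓; |HS| = 9.100 ✓; ∠(HS, SK) = 90.00° ✓; |SK| = 20.50 ✗.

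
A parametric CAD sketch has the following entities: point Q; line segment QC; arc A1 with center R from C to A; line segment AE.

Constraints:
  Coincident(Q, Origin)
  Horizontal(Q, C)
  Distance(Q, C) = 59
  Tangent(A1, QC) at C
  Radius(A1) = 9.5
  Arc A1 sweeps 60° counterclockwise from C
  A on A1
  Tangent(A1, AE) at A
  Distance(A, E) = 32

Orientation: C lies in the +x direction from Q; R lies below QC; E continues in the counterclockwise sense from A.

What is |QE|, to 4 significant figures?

47.57

Q is at the origin; QC is horizontal with |QC| = 59.0 and C on the +x side, so C = (59.00, 0.000). Tangency of A1 to QC means the radius RC is perpendicular to QC, so R = C + (0, -9.5) = (59.00, -9.500). On A1, C sits at bearing 90° from R; a 60° counterclockwise sweep puts A at bearing 150°, so A = R + 9.5·(cos 150°, sin 150°) = (50.77, -4.750). Tangency of A1 to AE means the radius RA is perpendicular to AE, so AE runs along (−sin 150°, cos 150°); with |AE| = 32.0, E = (34.77, -32.46). Then |QE| = |E − Q| = 47.57.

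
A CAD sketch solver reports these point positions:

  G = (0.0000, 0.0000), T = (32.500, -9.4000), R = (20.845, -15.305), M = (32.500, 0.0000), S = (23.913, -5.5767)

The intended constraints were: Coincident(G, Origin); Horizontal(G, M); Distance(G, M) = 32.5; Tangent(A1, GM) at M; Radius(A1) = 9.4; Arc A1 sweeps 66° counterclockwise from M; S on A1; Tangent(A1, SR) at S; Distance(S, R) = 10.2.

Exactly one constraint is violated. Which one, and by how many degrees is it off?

Tangent(A1, SR) at S — off by 6.50°.

G = (0.00, 0.00) ✓; G.y = 0.00, M.y = 0.00 ✓; |GM| = 32.50 ✓; ∠(TM, MG) = 90.00° ✓; |TM| = 9.400 ✓; bearing(T→S) − bearing(T→M) = 66.00° ✓; |TS| = 9.400 ✓; ∠(TS, SR) = 83.50° ✗; |SR| = 10.20 ✓.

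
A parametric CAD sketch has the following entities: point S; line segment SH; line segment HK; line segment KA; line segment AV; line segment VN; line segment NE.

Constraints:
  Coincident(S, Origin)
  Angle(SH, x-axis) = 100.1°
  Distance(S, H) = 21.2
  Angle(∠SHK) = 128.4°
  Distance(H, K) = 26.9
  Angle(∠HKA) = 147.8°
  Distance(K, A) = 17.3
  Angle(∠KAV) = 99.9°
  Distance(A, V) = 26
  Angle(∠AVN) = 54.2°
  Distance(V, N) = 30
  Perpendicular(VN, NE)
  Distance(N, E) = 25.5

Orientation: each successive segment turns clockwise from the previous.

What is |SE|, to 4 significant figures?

55.32

S is at the origin; SH runs at 100.1° with length 21.2, so H = (-3.718, 20.87). ∠SHK = 128.4° gives HK at 48.50° from the x-axis; with |HK| = 26.9, K = (14.11, 41.02). ∠HKA = 147.8° gives KA at 16.30° from the x-axis; with |KA| = 17.3, A = (30.71, 45.87). ∠KAV = 99.9° gives AV at -63.80° from the x-axis; with |AV| = 26.0, V = (42.19, 22.55). ∠AVN = 54.2° gives VN at 170.4° from the x-axis; with |VN| = 30.0, N = (12.61, 27.55). VN ⟂ NE, so NE runs at 80.40°; with |NE| = 25.5, E = (16.86, 52.69). Then |SE| = |E − S| = 55.32.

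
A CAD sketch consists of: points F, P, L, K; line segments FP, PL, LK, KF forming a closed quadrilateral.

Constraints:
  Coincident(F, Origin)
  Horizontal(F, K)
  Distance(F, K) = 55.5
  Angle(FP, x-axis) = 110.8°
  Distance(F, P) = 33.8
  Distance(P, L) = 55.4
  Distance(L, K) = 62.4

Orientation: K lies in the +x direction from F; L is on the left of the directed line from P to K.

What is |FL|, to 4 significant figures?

69.34

F is at the origin; F and K share the same y with |FK| = 55.5 and K in +x, so K = (55.5, 0). FP runs at 110.8° with |FP| = 33.8, so P = (-12.00, 31.60). L is determined by |PL| = 55.4 and |LK| = 62.4 together: it lies at the intersection of circle(P, 55.4) and circle(K, 62.4). With |PK| = 74.53, the foot of the radical line on PK is 31.73 from P and the perpendicular offset is √(55.4² − 31.73²) = 45.41. Taking the left-of-PK solution: L = (35.99, 59.27).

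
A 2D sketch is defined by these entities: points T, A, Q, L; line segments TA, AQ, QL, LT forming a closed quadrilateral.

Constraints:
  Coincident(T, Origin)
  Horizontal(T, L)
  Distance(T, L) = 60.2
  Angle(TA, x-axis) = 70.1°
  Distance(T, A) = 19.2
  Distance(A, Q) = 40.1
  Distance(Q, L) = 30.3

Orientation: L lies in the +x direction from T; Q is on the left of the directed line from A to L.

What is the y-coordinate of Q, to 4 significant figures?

26.61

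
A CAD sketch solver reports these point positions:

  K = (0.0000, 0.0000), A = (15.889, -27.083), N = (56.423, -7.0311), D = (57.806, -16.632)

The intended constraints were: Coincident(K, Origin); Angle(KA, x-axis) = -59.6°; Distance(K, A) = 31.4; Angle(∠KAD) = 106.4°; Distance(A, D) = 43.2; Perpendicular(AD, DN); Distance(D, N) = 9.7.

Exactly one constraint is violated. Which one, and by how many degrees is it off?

Perpendicular(AD, DN) — off by 5.80°.

K = (0.00, 0.00) ✓; KA at -59.60° ✓; |KA| = 31.40 ✓; ∠KAD = 106.4° ✓; |AD| = 43.20 ✓; ∠(AD, DN) = 84.20° ✗; |DN| = 9.700 ✓.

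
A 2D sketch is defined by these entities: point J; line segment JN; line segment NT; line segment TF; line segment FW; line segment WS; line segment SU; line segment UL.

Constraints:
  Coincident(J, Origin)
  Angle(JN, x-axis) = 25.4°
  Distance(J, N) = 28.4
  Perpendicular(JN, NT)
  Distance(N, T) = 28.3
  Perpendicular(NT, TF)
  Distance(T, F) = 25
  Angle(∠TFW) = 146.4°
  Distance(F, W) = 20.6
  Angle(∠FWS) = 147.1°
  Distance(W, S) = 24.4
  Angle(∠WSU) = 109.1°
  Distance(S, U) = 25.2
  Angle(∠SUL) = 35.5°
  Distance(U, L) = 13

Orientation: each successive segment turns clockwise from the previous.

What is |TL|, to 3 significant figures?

52.4

J is at the origin; JN runs at 25.4° with length 28.4, so N = (25.7, 12.2). JN is perpendicular to NT, so NT runs at -64.6°; with |NT| = 28.3, T = (37.8, -13.4). NT is perpendicular to TF, so TF runs at -155°; with |TF| = 25.0, F = (15.2, -24.1). ∠TFW = 146.4° gives FW at 172° from the x-axis; with |FW| = 20.6, W = (-5.18, -21.2). ∠FWS = 147.1° gives WS at 139° from the x-axis; with |WS| = 24.4, S = (-23.6, -5.13). ∠WSU = 109.1° gives SU at 68.0° from the x-axis; with |SU| = 25.2, U = (-14.1, 18.2). ∠SUL = 35.5° gives UL at -76.5° from the x-axis; with |UL| = 13.0, L = (-11.1, 5.60). Then |TL| = |L − T| = 52.4.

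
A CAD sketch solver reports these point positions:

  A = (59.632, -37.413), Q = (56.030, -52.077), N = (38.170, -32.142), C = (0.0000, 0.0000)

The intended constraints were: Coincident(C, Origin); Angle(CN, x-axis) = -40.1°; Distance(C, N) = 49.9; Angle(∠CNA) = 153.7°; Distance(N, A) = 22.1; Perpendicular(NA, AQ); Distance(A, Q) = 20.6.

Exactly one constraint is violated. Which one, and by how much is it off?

Distance(A, Q) = 20.6 — off by 5.50.

C = (0.00, 0.00) ✓; CN at -40.10° ✓; |CN| = 49.90 ✓; ∠CNA = 153.7° ✓; |NA| = 22.10 ✓; ∠(NA, AQ) = 90.00° ✓; |AQ| = 15.10 ✗.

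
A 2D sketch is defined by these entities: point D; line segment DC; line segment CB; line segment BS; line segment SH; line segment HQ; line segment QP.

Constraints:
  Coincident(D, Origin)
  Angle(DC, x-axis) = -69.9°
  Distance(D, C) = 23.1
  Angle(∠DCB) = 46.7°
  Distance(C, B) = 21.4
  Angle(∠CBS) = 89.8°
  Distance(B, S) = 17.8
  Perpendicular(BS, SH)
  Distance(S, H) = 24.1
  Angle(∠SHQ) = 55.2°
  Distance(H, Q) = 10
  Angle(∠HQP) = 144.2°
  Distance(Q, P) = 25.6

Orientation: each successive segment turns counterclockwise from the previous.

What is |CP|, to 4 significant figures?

27.17

D is at the origin; DC runs at -69.9° with length 23.1, so C = (7.939, -21.69). ∠DCB = 46.7° gives CB at 63.40° from the x-axis; with |CB| = 21.4, B = (17.52, -2.558). ∠CBS = 89.8° gives BS at 153.6° from the x-axis; with |BS| = 17.8, S = (1.577, 5.356). BS ⟂ SH, so SH runs at -116.4°; with |SH| = 24.1, H = (-9.139, -16.23). ∠SHQ = 55.2° gives HQ at 8.400° from the x-axis; with |HQ| = 10.0, Q = (0.7539, -14.77). ∠HQP = 144.2° gives QP at 44.20° from the x-axis; with |QP| = 25.6, P = (19.11, 3.078). Then |CP| = |P − C| = 27.17.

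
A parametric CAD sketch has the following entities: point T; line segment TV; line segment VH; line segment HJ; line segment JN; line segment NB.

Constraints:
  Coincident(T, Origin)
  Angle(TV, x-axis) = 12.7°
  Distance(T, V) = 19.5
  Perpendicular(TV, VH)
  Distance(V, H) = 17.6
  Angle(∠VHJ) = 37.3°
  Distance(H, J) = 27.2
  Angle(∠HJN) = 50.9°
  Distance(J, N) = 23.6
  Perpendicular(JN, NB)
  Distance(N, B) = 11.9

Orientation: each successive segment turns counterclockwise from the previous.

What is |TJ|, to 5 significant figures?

5.0398

T is at the origin; TV runs at 12.7° with length 19.5, so V = (19.023, 4.2870). TV is perpendicular to VH, so VH runs at 102.70°; with |VH| = 17.6, H = (15.154, 21.456). ∠VHJ = 37.3° gives HJ at -114.60° from the x-axis; with |HJ| = 27.2, J = (3.8308, -3.2748). Then |TJ| = |J − T| = 5.0398.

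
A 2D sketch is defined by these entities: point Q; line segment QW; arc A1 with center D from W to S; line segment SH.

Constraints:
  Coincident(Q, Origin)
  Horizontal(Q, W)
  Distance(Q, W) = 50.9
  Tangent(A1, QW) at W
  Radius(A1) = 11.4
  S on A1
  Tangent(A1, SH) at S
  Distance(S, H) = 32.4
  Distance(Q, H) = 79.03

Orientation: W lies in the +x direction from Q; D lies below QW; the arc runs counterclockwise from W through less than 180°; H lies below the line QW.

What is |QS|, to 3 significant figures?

47.5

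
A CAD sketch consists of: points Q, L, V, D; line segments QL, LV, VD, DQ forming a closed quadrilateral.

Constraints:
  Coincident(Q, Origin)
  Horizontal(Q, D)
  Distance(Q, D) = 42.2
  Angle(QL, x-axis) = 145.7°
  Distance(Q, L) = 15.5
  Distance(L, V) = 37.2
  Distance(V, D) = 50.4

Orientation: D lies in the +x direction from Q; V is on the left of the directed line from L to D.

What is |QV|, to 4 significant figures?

39.61

Checks: |LV| = 37.20 ✓; |VD| = 50.40 ✓.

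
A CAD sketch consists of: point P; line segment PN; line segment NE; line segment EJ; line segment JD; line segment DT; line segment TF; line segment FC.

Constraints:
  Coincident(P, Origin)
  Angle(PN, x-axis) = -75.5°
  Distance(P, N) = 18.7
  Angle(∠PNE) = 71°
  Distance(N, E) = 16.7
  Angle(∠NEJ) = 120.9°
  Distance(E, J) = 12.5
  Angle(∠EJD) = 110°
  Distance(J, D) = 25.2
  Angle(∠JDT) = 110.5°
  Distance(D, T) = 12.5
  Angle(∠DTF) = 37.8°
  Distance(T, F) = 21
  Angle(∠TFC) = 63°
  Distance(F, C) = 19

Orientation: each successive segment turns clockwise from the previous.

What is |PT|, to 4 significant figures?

13.74

∠EJD = 110.0° gives JD at 46.40° from the x-axis; with |JD| = 25.2, D = (-0.1459, 12.65). ∠JDT = 110.5° gives DT at -23.10° from the x-axis; with |DT| = 12.5, T = (11.35, 7.747). Then |PT| = |T − P| = 13.74.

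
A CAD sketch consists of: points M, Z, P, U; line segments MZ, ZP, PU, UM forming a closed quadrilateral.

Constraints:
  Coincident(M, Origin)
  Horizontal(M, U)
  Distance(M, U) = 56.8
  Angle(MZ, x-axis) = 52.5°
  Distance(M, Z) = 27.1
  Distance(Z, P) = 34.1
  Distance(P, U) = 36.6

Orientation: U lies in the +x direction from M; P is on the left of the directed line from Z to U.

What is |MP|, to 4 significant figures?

59.36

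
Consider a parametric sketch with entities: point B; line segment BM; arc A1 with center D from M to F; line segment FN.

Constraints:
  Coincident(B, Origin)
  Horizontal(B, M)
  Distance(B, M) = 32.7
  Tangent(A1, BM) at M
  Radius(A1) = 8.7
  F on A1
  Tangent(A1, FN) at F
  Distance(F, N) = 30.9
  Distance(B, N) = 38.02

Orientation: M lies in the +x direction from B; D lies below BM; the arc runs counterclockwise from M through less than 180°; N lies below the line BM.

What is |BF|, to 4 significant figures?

25.16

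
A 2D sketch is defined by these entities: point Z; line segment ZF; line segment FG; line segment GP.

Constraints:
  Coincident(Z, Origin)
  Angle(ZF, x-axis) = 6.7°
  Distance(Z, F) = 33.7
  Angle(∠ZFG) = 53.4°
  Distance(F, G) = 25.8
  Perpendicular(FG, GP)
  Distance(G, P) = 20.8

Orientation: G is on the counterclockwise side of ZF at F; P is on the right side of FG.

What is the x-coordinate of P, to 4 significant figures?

30.91

Z is at the origin; ZF runs at 6.7° with length 33.7, so F = 33.7·(cos 6.7°, sin 6.7°) = (33.47, 3.932). ∠ZFG = 53.4°, so FG runs at 6.7° + (180° − 53.4°) = 133.3° from the x-axis; with |FG| = 25.8, G = F + 25.8·(cos 133.3°, sin 133.3°) = (15.78, 22.71). The perpendicularity gives GP at right angles to FG; with |GP| = 20.8 on the right of FG, P = G + 20.8·(0.7278, 0.6858) = (30.91, 36.97). So P.x = 30.91.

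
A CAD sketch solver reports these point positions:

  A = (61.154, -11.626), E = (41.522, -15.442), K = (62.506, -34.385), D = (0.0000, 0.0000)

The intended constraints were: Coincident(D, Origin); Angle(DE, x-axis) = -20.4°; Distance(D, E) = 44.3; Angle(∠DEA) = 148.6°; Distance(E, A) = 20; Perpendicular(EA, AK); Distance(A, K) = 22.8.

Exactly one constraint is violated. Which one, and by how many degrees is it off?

Perpendicular(EA, AK) — off by 7.60°.

D = (0.00, 0.00) ✓; DE at -20.40° ✓; |DE| = 44.30 ✓; ∠DEA = 148.6° ✓; |EA| = 20.00 ✓; ∠(EA, AK) = 97.60° ✗; |AK| = 22.80 ✓.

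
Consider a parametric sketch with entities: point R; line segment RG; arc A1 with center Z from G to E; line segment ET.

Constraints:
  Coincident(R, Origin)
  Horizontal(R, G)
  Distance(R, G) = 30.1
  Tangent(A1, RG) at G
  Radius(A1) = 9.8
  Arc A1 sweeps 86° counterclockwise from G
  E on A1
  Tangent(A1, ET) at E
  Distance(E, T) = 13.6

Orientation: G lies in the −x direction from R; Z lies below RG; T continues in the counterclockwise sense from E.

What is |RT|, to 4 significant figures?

46.70

R is at the origin; RG is horizontal with |RG| = 30.1 and G on the −x side, so G = (-30.10, 0.000). Tangency of A1 to RG means the radius ZG is perpendicular to RG, so Z = G + (0, -9.8) = (-30.10, -9.800). On A1, G sits at bearing 90° from Z; an 86° counterclockwise sweep puts E at bearing 176°, so E = Z + 9.8·(cos 176°, sin 176°) = (-39.88, -9.116). A1 meets ET tangentially, so ZE is at right angles to ET, so ET runs along (−sin 176°, cos 176°); with |ET| = 13.6, T = (-40.82, -22.68). Then |RT| = |T − R| = 46.70.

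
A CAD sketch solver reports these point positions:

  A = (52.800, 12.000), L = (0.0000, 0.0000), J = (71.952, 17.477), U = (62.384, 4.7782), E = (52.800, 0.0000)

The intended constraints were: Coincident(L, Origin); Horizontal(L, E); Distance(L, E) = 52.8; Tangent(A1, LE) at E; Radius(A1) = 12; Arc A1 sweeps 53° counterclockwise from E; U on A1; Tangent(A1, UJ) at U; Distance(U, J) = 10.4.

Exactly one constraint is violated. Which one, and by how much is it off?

Distance(U, J) = 10.4 — off by 5.50.

L = (0.00, 0.00) ✓; L.y = 0.00, E.y = 0.00 ✓; |LE| = 52.80 ✓; ∠(AE, EL) = 90.00° ✓; |AE| = 12.00 ✓; bearing(A→U) − bearing(A→E) = 53.00° ✓; |AU| = 12.00 ✓; ∠(AU, UJ) = 90.00° ✓; |UJ| = 15.90 ✗.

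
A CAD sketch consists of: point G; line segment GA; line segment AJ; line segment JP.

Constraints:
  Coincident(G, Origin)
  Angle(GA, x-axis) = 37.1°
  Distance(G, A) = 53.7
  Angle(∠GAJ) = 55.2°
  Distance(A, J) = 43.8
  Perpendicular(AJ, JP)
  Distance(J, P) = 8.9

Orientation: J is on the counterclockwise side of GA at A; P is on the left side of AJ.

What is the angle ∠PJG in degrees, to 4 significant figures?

16.61°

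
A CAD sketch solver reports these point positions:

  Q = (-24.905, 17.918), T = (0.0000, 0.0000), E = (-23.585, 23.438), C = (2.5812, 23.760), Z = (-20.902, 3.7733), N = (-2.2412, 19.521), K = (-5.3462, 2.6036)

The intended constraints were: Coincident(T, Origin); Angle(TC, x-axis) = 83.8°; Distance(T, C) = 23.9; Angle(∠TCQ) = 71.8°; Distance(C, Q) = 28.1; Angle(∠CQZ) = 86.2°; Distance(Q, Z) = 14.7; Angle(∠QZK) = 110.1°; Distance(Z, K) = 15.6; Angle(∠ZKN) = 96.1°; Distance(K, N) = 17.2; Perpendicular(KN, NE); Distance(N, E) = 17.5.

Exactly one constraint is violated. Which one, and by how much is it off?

Distance(N, E) = 17.5 — off by 4.20.

T = (0.00, 0.00) ✓; TC at 83.80° ✓; |TC| = 23.90 ✓; ∠TCQ = 71.80° ✓; |CQ| = 28.10 ✓; ∠CQZ = 86.20° ✓; |QZ| = 14.70 ✓; ∠QZK = 110.1° ✓; |ZK| = 15.60 ✓; ∠ZKN = 96.10° ✓; |KN| = 17.20 ✓; ∠(KN, NE) = 90.00° ✓; |NE| = 21.70 ✗.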